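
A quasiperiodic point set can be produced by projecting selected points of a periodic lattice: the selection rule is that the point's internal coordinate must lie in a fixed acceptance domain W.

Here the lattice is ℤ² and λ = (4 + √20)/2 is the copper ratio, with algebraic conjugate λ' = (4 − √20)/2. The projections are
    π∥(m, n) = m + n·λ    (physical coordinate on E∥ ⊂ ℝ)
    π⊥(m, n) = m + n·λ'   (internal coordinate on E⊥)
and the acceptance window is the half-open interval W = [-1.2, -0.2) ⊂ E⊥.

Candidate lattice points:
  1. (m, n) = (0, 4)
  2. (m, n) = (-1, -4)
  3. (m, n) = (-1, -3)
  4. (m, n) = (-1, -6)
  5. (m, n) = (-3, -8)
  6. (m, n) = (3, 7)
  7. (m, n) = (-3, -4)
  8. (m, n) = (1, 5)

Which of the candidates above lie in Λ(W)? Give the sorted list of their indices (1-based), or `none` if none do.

Numerically λ ≈ 4.23607 and λ' = −1/λ ≈ -0.23607.
#1 (0,4): internal coord 0 + (4)·λ' = -0.94427; -0.94427 ∈ [-1.2, -0.2) → IN Λ
#2 (-1,-4): internal coord -1 + (-4)·λ' = -0.05573; -0.05573 ∉ [-1.2, -0.2) → out
#3 (-1,-3): internal coord -1 + (-3)·λ' = -0.29180; -0.29180 ∈ [-1.2, -0.2) → IN Λ
#4 (-1,-6): internal coord -1 + (-6)·λ' = +0.41641; +0.41641 ∉ [-1.2, -0.2) → out
#5 (-3,-8): internal coord -3 + (-8)·λ' = -1.11146; -1.11146 ∈ [-1.2, -0.2) → IN Λ
#6 (3,7): internal coord 3 + (7)·λ' = +1.34752; +1.34752 ∉ [-1.2, -0.2) → out
#7 (-3,-4): internal coord -3 + (-4)·λ' = -2.05573; -2.05573 ∉ [-1.2, -0.2) → out
#8 (1,5): internal coord 1 + (5)·λ' = -0.18034; -0.18034 ∉ [-1.2, -0.2) → out

1, 3, 5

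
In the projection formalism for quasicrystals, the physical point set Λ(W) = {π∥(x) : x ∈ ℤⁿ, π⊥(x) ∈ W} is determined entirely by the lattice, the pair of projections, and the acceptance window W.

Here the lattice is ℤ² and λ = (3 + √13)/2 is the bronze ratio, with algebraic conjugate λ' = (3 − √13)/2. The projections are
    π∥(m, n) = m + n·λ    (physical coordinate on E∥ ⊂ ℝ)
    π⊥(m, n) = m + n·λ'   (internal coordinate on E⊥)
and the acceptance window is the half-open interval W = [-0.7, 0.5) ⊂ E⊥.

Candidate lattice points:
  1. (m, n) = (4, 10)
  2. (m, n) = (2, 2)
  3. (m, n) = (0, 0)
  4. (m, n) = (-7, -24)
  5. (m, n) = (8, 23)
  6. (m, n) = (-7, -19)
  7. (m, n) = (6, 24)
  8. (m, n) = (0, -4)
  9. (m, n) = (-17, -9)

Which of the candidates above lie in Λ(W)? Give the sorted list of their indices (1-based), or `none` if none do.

λ' = (3−√13)/2 ≈ -0.302776.
#1 (4,10): internal coord 4 + (10)·λ' = +0.972244; +0.972244 ∉ [-0.7, 0.5) → out
#2 (2,2): internal coord 2 + (2)·λ' = +1.394449; +1.394449 ∉ [-0.7, 0.5) → out
#3 (0,0): internal coord 0 + (0)·λ' = +0.000000; +0.000000 ∈ [-0.7, 0.5) → IN Λ
#4 (-7,-24): internal coord -7 + (-24)·λ' = +0.266615; +0.266615 ∈ [-0.7, 0.5) → IN Λ
#5 (8,23): internal coord 8 + (23)·λ' = +1.036160; +1.036160 ∉ [-0.7, 0.5) → out
#6 (-7,-19): internal coord -7 + (-19)·λ' = -1.247263; -1.247263 ∉ [-0.7, 0.5) → out
#7 (6,24): internal coord 6 + (24)·λ' = -1.266615; -1.266615 ∉ [-0.7, 0.5) → out
#8 (0,-4): internal coord 0 + (-4)·λ' = +1.211103; +1.211103 ∉ [-0.7, 0.5) → out
#9 (-17,-9): internal coord -17 + (-9)·λ' = -14.275019; -14.275019 ∉ [-0.7, 0.5) → out

3, 4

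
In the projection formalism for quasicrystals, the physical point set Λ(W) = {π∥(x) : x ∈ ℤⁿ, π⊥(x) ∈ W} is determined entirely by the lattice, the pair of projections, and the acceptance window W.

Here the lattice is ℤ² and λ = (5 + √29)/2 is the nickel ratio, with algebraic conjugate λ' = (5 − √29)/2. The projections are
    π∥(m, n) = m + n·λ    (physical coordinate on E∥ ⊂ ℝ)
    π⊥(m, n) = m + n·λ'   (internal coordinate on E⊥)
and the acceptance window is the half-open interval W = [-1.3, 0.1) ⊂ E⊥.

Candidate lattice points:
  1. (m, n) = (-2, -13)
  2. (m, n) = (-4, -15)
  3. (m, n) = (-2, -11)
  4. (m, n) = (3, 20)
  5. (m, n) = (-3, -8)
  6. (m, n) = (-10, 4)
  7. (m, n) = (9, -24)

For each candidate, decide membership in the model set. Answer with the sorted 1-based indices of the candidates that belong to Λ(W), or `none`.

λ' = (5−√29)/2 ≈ -0.19258.
#1 (-2,-13): internal coord -2 + (-13)·λ' = +0.50357; +0.50357 ∉ [-1.3, 0.1) → out
#2 (-4,-15): internal coord -4 + (-15)·λ' = -1.11126; -1.11126 ∈ [-1.3, 0.1) → IN Λ
#3 (-2,-11): internal coord -2 + (-11)·λ' = +0.11841; +0.11841 ∉ [-1.3, 0.1) → out
#4 (3,20): internal coord 3 + (20)·λ' = -0.85165; -0.85165 ∈ [-1.3, 0.1) → IN Λ
#5 (-3,-8): internal coord -3 + (-8)·λ' = -1.45934; -1.45934 ∉ [-1.3, 0.1) → out
#6 (-10,4): internal coord -10 + (4)·λ' = -10.77033; -10.77033 ∉ [-1.3, 0.1) → out
#7 (9,-24): internal coord 9 + (-24)·λ' = +13.62198; +13.62198 ∉ [-1.3, 0.1) → out

2, 4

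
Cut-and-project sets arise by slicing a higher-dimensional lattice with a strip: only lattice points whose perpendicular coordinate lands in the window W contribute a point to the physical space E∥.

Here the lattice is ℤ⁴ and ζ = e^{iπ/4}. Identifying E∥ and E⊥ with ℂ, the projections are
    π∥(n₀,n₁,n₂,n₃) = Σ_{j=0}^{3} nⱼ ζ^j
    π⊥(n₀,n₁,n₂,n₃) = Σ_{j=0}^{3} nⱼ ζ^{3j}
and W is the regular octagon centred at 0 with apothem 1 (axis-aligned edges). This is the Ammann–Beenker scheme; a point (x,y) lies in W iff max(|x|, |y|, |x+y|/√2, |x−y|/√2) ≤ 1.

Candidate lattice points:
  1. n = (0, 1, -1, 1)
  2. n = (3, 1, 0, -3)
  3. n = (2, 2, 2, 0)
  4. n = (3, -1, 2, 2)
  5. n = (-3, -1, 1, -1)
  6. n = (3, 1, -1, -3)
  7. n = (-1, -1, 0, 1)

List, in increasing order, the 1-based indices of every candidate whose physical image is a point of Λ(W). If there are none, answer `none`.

Internal map: ζ^{3j} for j=0..3 gives (1,0), (−√2/2,√2/2), (0,−1), (√2/2,√2/2).
#1 (0, 1, -1, 1): internal (0.0000, 2.4142); octagon support 2.4142 vs apothem 1 → ∉ W
#2 (3, 1, 0, -3): internal (0.1716, -1.4142); octagon support 1.4142 vs apothem 1 → ∉ W
#3 (2, 2, 2, 0): internal (0.5858, -0.5858); octagon support 0.8284 vs apothem 1 → ∈ W
#4 (3, -1, 2, 2): internal (5.1213, -1.2929); octagon support 5.1213 vs apothem 1 → ∉ W
#5 (-3, -1, 1, -1): internal (-3.0000, -2.4142); octagon support 3.8284 vs apothem 1 → ∉ W
#6 (3, 1, -1, -3): internal (0.1716, -0.4142); octagon support 0.4142 vs apothem 1 → ∈ W
#7 (-1, -1, 0, 1): internal (0.4142, 0.0000); octagon support 0.4142 vs apothem 1 → ∈ W

3, 6, 7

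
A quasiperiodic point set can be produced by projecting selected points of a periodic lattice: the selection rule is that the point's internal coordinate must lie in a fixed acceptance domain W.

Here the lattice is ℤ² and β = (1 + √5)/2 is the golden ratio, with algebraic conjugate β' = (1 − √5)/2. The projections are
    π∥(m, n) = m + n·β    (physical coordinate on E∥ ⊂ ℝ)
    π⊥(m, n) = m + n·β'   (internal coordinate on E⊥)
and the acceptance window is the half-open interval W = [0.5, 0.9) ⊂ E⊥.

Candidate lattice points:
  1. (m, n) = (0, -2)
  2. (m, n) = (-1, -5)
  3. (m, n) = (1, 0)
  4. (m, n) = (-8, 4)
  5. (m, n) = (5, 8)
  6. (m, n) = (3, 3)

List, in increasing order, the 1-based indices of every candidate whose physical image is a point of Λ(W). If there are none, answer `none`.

none

Numerically β ≈ 1.61803 and β' = −1/β ≈ -0.61803.
#1 (0,-2): internal coord 0 + (-2)·β' = +1.23607; +1.23607 ∉ [0.5, 0.9) → out
#2 (-1,-5): internal coord -1 + (-5)·β' = +2.09017; +2.09017 ∉ [0.5, 0.9) → out
#3 (1,0): internal coord 1 + (0)·β' = +1.00000; +1.00000 ∉ [0.5, 0.9) → out
#4 (-8,4): internal coord -8 + (4)·β' = -10.47214; -10.47214 ∉ [0.5, 0.9) → out
#5 (5,8): internal coord 5 + (8)·β' = +0.05573; +0.05573 ∉ [0.5, 0.9) → out
#6 (3,3): internal coord 3 + (3)·β' = +1.14590; +1.14590 ∉ [0.5, 0.9) → out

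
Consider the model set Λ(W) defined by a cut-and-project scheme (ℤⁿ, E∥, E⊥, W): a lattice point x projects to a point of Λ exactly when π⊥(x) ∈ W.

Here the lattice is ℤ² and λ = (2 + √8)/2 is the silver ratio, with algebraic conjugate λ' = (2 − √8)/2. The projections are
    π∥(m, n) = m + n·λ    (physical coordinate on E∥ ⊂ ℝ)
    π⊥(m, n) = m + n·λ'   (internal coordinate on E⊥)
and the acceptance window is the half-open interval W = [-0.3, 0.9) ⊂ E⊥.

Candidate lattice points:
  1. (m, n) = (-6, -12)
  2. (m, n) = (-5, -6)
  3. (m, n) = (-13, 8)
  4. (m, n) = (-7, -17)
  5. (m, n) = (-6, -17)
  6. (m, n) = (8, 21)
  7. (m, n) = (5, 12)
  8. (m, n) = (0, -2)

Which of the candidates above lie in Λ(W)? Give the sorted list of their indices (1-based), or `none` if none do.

4, 7, 8

Numerically λ ≈ 2.41421 and λ' = −1/λ ≈ -0.41421.
#1 (-6,-12): internal coord -6 + (-12)·λ' = -1.02944; -1.02944 ∉ [-0.3, 0.9) → out
#2 (-5,-6): internal coord -5 + (-6)·λ' = -2.51472; -2.51472 ∉ [-0.3, 0.9) → out
#3 (-13,8): internal coord -13 + (8)·λ' = -16.31371; -16.31371 ∉ [-0.3, 0.9) → out
#4 (-7,-17): internal coord -7 + (-17)·λ' = +0.04163; +0.04163 ∈ [-0.3, 0.9) → IN Λ
#5 (-6,-17): internal coord -6 + (-17)·λ' = +1.04163; +1.04163 ∉ [-0.3, 0.9) → out
#6 (8,21): internal coord 8 + (21)·λ' = -0.69848; -0.69848 ∉ [-0.3, 0.9) → out
#7 (5,12): internal coord 5 + (12)·λ' = +0.02944; +0.02944 ∈ [-0.3, 0.9) → IN Λ
#8 (0,-2): internal coord 0 + (-2)·λ' = +0.82843; +0.82843 ∈ [-0.3, 0.9) → IN Λ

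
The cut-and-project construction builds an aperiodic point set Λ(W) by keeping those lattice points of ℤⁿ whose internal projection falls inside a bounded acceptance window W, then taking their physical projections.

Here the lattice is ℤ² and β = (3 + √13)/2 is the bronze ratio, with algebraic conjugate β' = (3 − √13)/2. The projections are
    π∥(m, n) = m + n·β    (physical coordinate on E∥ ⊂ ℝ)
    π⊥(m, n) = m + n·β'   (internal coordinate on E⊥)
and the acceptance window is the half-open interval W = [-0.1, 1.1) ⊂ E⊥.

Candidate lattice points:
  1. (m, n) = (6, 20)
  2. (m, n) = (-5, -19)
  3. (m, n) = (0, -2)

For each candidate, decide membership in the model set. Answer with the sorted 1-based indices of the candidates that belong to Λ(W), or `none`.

1, 2, 3

Compute β' = (3−√13)/2 = -0.30278, so π⊥(m,n) = m -0.30278·n.
candidate 1: (m,n)=(6,20) → π∥ = 6+20·β ≈ 72.05551, π⊥ = 6+20·β' ≈ -0.05551 ∈ [-0.1, 1.1) ⇒ IN Λ
candidate 2: (m,n)=(-5,-19) → π∥ = -5-19·β ≈ -67.75274, π⊥ = -5-19·β' ≈ 0.75274 ∈ [-0.1, 1.1) ⇒ IN Λ
candidate 3: (m,n)=(0,-2) → π∥ = 0-2·β ≈ -6.60555, π⊥ = 0-2·β' ≈ 0.60555 ∈ [-0.1, 1.1) ⇒ IN Λ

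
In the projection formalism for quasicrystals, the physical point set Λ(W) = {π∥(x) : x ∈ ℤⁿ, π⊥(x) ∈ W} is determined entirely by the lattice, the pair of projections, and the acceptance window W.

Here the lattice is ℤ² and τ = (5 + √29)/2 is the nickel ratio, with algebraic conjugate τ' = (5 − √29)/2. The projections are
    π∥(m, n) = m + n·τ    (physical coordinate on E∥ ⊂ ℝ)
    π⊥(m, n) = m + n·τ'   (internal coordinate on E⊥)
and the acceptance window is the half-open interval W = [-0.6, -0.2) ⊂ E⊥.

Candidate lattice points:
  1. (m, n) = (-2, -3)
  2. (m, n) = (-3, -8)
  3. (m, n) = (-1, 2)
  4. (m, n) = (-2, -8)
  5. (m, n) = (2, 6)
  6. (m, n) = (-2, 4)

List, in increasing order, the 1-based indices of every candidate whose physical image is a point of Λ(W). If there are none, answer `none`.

Compute τ' = (5−√29)/2 = -0.192582, so π⊥(m,n) = m -0.192582·n.
candidate 1: (m,n)=(-2,-3) → π∥ = -2-3·τ ≈ -17.577747, π⊥ = -2-3·τ' ≈ -1.422253 ∉ [-0.6, -0.2) ⇒ out
candidate 2: (m,n)=(-3,-8) → π∥ = -3-8·τ ≈ -44.540659, π⊥ = -3-8·τ' ≈ -1.459341 ∉ [-0.6, -0.2) ⇒ out
candidate 3: (m,n)=(-1,2) → π∥ = -1+2·τ ≈ 9.385165, π⊥ = -1+2·τ' ≈ -1.385165 ∉ [-0.6, -0.2) ⇒ out
candidate 4: (m,n)=(-2,-8) → π∥ = -2-8·τ ≈ -43.540659, π⊥ = -2-8·τ' ≈ -0.459341 ∈ [-0.6, -0.2) ⇒ IN Λ
candidate 5: (m,n)=(2,6) → π∥ = 2+6·τ ≈ 33.155494, π⊥ = 2+6·τ' ≈ 0.844506 ∉ [-0.6, -0.2) ⇒ out
candidate 6: (m,n)=(-2,4) → π∥ = -2+4·τ ≈ 18.770330, π⊥ = -2+4·τ' ≈ -2.770330 ∉ [-0.6, -0.2) ⇒ out

4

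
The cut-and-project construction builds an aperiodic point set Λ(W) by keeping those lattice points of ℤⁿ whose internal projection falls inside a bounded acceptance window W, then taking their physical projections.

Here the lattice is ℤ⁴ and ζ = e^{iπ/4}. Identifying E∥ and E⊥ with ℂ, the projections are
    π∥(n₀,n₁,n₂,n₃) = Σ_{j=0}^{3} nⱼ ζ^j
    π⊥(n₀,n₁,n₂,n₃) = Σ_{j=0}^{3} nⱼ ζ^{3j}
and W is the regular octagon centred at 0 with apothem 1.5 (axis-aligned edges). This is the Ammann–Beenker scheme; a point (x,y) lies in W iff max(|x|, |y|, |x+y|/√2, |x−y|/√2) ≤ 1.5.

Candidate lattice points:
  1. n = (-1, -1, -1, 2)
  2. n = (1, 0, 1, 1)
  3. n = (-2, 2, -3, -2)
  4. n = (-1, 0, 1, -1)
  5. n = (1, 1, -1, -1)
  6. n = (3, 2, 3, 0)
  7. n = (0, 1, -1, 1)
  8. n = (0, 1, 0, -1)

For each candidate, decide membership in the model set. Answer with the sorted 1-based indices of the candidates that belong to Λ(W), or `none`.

π⊥(n) = n₀ + n₁ζ³ + n₂ζ⁶ + n₃ζ⁹ where ζ = e^{iπ/4}.
candidate 1: n = (-1, -1, -1, 2) → π⊥ ≈ (+1.12132, +1.70711); max(|x|,|y|,|x±y|/√2) = 2.00000 > 1.5 ⇒ ∉ W
candidate 2: n = (1, 0, 1, 1) → π⊥ ≈ (+1.70711, -0.29289); max(|x|,|y|,|x±y|/√2) = 1.70711 > 1.5 ⇒ ∉ W
candidate 3: n = (-2, 2, -3, -2) → π⊥ ≈ (-4.82843, +3.00000); max(|x|,|y|,|x±y|/√2) = 5.53553 > 1.5 ⇒ ∉ W
candidate 4: n = (-1, 0, 1, -1) → π⊥ ≈ (-1.70711, -1.70711); max(|x|,|y|,|x±y|/√2) = 2.41421 > 1.5 ⇒ ∉ W
candidate 5: n = (1, 1, -1, -1) → π⊥ ≈ (-0.41421, +1.00000); max(|x|,|y|,|x±y|/√2) = 1.00000 ≤ 1.5 ⇒ ∈ W
candidate 6: n = (3, 2, 3, 0) → π⊥ ≈ (+1.58579, -1.58579); max(|x|,|y|,|x±y|/√2) = 2.24264 > 1.5 ⇒ ∉ W
candidate 7: n = (0, 1, -1, 1) → π⊥ ≈ (+0.00000, +2.41421); max(|x|,|y|,|x±y|/√2) = 2.41421 > 1.5 ⇒ ∉ W
candidate 8: n = (0, 1, 0, -1) → π⊥ ≈ (-1.41421, +0.00000); max(|x|,|y|,|x±y|/√2) = 1.41421 ≤ 1.5 ⇒ ∈ W

5, 8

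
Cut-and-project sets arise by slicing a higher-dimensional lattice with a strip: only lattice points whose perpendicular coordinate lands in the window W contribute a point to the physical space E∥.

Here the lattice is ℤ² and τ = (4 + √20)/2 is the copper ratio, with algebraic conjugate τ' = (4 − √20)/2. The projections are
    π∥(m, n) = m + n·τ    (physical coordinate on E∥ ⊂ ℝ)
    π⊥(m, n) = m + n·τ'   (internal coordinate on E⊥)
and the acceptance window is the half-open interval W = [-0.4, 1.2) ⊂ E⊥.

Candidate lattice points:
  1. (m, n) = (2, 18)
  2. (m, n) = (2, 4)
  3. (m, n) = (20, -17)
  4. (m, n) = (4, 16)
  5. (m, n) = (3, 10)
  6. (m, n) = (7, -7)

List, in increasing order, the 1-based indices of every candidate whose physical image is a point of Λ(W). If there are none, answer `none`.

2, 4, 5

Compute τ' = (4−√20)/2 = -0.23607, so π⊥(m,n) = m -0.23607·n.
#1 (2,18): internal coord 2 + (18)·τ' = -2.24922; -2.24922 ∉ [-0.4, 1.2) → out
#2 (2,4): internal coord 2 + (4)·τ' = +1.05573; +1.05573 ∈ [-0.4, 1.2) → IN Λ
#3 (20,-17): internal coord 20 + (-17)·τ' = +24.01316; +24.01316 ∉ [-0.4, 1.2) → out
#4 (4,16): internal coord 4 + (16)·τ' = +0.22291; +0.22291 ∈ [-0.4, 1.2) → IN Λ
#5 (3,10): internal coord 3 + (10)·τ' = +0.63932; +0.63932 ∈ [-0.4, 1.2) → IN Λ
#6 (7,-7): internal coord 7 + (-7)·τ' = +8.65248; +8.65248 ∉ [-0.4, 1.2) → out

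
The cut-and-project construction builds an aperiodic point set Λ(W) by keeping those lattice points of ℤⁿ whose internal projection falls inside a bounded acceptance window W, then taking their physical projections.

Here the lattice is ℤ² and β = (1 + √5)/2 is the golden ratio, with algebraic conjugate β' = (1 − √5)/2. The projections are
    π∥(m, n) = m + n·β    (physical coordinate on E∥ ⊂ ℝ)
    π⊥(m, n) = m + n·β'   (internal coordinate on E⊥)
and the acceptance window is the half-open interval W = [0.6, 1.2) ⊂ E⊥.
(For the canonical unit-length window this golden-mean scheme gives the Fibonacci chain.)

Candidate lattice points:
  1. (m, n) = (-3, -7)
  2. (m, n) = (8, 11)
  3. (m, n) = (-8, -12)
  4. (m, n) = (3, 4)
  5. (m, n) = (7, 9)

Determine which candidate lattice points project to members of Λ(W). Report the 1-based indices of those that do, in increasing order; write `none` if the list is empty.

none

Numerically β ≈ 1.61803 and β' = −1/β ≈ -0.61803.
[1] lift (-3,-7): star map gives 1.32624; window check 0.6 ≤ 1.32624 < 1.2 is false → out
[2] lift (8,11): star map gives 1.20163; window check 0.6 ≤ 1.20163 < 1.2 is false → out
[3] lift (-8,-12): star map gives -0.58359; window check 0.6 ≤ -0.58359 < 1.2 is false → out
[4] lift (3,4): star map gives 0.52786; window check 0.6 ≤ 0.52786 < 1.2 is false → out
[5] lift (7,9): star map gives 1.43769; window check 0.6 ≤ 1.43769 < 1.2 is false → out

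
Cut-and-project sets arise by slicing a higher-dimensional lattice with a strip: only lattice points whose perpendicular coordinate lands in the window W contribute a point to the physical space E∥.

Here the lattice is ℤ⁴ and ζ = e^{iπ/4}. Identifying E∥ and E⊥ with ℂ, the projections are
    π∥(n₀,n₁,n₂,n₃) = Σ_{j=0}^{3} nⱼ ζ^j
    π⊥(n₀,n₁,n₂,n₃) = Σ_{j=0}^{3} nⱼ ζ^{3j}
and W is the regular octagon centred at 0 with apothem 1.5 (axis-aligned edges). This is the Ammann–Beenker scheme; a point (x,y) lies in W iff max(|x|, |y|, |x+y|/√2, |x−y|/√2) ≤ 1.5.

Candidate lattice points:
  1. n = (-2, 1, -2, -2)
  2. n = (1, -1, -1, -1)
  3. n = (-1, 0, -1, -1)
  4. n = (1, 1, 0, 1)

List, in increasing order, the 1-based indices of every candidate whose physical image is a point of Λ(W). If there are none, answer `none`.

2

With ζ = e^{iπ/4} the internal vectors are ζ^0,ζ^3,ζ^6,ζ^9.
#1 (-2, 1, -2, -2): internal (-4.121320, 1.292893); octagon support 4.121320 vs apothem 1.5 → ∉ W
#2 (1, -1, -1, -1): internal (1.000000, -0.414214); octagon support 1.000000 vs apothem 1.5 → ∈ W
#3 (-1, 0, -1, -1): internal (-1.707107, 0.292893); octagon support 1.707107 vs apothem 1.5 → ∉ W
#4 (1, 1, 0, 1): internal (1.000000, 1.414214); octagon support 1.707107 vs apothem 1.5 → ∉ W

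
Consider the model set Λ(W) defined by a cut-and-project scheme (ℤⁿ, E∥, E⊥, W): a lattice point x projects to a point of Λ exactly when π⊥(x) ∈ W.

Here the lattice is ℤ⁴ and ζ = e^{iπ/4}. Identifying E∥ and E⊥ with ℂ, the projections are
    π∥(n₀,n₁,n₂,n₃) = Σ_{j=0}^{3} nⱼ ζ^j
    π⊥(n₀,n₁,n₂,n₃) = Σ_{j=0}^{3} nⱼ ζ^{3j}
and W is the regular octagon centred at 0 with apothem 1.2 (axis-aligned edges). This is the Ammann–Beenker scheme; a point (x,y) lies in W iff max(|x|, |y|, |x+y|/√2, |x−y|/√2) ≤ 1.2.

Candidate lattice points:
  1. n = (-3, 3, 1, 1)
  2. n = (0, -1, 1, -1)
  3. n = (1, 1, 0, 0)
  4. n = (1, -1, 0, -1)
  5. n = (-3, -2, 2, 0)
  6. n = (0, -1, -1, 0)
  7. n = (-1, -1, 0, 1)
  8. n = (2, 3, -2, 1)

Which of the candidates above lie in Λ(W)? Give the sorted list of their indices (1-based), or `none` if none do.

Internal map: ζ^{3j} for j=0..3 gives (1,0), (−√2/2,√2/2), (0,−1), (√2/2,√2/2).
candidate 1: n = (-3, 3, 1, 1) → π⊥ ≈ (-4.41421, +1.82843); max(|x|,|y|,|x±y|/√2) = 4.41421 > 1.2 ⇒ ∉ W
candidate 2: n = (0, -1, 1, -1) → π⊥ ≈ (+0.00000, -2.41421); max(|x|,|y|,|x±y|/√2) = 2.41421 > 1.2 ⇒ ∉ W
candidate 3: n = (1, 1, 0, 0) → π⊥ ≈ (+0.29289, +0.70711); max(|x|,|y|,|x±y|/√2) = 0.70711 ≤ 1.2 ⇒ ∈ W
candidate 4: n = (1, -1, 0, -1) → π⊥ ≈ (+1.00000, -1.41421); max(|x|,|y|,|x±y|/√2) = 1.70711 > 1.2 ⇒ ∉ W
candidate 5: n = (-3, -2, 2, 0) → π⊥ ≈ (-1.58579, -3.41421); max(|x|,|y|,|x±y|/√2) = 3.53553 > 1.2 ⇒ ∉ W
candidate 6: n = (0, -1, -1, 0) → π⊥ ≈ (+0.70711, +0.29289); max(|x|,|y|,|x±y|/√2) = 0.70711 ≤ 1.2 ⇒ ∈ W
candidate 7: n = (-1, -1, 0, 1) → π⊥ ≈ (+0.41421, +0.00000); max(|x|,|y|,|x±y|/√2) = 0.41421 ≤ 1.2 ⇒ ∈ W
candidate 8: n = (2, 3, -2, 1) → π⊥ ≈ (+0.58579, +4.82843); max(|x|,|y|,|x±y|/√2) = 4.82843 > 1.2 ⇒ ∉ W

3, 6, 7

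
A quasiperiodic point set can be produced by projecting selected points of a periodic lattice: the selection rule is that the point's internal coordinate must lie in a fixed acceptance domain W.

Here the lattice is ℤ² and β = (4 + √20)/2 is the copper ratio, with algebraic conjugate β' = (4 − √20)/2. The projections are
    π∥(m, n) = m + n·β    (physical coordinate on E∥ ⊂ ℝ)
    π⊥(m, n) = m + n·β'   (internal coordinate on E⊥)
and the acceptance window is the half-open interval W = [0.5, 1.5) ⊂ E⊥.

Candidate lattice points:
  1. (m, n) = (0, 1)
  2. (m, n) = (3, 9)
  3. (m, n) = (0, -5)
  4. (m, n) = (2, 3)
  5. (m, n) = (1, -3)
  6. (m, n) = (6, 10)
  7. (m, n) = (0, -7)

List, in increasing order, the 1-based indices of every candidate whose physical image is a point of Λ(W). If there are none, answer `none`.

2, 3, 4

Compute β' = (4−√20)/2 = -0.2361, so π⊥(m,n) = m -0.2361·n.
[1] lift (0,1): star map gives -0.2361; window check 0.5 ≤ -0.2361 < 1.5 is false → out
[2] lift (3,9): star map gives 0.8754; window check 0.5 ≤ 0.8754 < 1.5 is true → IN Λ
[3] lift (0,-5): star map gives 1.1803; window check 0.5 ≤ 1.1803 < 1.5 is true → IN Λ
[4] lift (2,3): star map gives 1.2918; window check 0.5 ≤ 1.2918 < 1.5 is true → IN Λ
[5] lift (1,-3): star map gives 1.7082; window check 0.5 ≤ 1.7082 < 1.5 is false → out
[6] lift (6,10): star map gives 3.6393; window check 0.5 ≤ 3.6393 < 1.5 is false → out
[7] lift (0,-7): star map gives 1.6525; window check 0.5 ≤ 1.6525 < 1.5 is false → out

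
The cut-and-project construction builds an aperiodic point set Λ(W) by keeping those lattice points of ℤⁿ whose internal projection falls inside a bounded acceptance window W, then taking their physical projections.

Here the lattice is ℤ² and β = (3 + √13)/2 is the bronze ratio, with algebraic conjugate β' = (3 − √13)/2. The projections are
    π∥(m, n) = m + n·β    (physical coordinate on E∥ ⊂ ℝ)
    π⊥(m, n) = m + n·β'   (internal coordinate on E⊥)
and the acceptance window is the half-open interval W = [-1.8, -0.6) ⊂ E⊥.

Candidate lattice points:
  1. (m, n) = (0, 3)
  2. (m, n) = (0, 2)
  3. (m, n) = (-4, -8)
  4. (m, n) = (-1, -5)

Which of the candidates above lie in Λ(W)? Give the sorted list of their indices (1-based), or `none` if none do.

β' = (3−√13)/2 ≈ -0.3028.
candidate 1: (m,n)=(0,3) → π∥ = 0+3·β ≈ 9.9083, π⊥ = 0+3·β' ≈ -0.9083 ∈ [-1.8, -0.6) ⇒ IN Λ
candidate 2: (m,n)=(0,2) → π∥ = 0+2·β ≈ 6.6056, π⊥ = 0+2·β' ≈ -0.6056 ∈ [-1.8, -0.6) ⇒ IN Λ
candidate 3: (m,n)=(-4,-8) → π∥ = -4-8·β ≈ -30.4222, π⊥ = -4-8·β' ≈ -1.5778 ∈ [-1.8, -0.6) ⇒ IN Λ
candidate 4: (m,n)=(-1,-5) → π∥ = -1-5·β ≈ -17.5139, π⊥ = -1-5·β' ≈ 0.5139 ∉ [-1.8, -0.6) ⇒ out

1, 2, 3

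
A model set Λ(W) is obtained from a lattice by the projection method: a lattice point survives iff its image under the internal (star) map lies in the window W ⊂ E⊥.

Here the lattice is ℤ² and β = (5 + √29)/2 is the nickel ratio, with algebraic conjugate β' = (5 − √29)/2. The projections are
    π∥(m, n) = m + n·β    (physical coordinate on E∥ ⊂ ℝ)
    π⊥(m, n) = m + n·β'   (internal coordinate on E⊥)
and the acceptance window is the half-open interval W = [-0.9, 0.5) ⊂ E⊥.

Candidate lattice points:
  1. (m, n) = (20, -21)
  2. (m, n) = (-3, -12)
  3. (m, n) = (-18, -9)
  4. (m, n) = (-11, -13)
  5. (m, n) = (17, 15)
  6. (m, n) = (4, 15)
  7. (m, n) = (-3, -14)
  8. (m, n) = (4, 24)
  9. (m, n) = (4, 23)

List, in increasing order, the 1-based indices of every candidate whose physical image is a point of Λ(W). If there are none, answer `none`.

2, 7, 8, 9

β' = (5−√29)/2 ≈ -0.19258.
candidate 1: (m,n)=(20,-21) → π∥ = 20-21·β ≈ -89.04423, π⊥ = 20-21·β' ≈ 24.04423 ∉ [-0.9, 0.5) ⇒ out
candidate 2: (m,n)=(-3,-12) → π∥ = -3-12·β ≈ -65.31099, π⊥ = -3-12·β' ≈ -0.68901 ∈ [-0.9, 0.5) ⇒ IN Λ
candidate 3: (m,n)=(-18,-9) → π∥ = -18-9·β ≈ -64.73324, π⊥ = -18-9·β' ≈ -16.26676 ∉ [-0.9, 0.5) ⇒ out
candidate 4: (m,n)=(-11,-13) → π∥ = -11-13·β ≈ -78.50357, π⊥ = -11-13·β' ≈ -8.49643 ∉ [-0.9, 0.5) ⇒ out
candidate 5: (m,n)=(17,15) → π∥ = 17+15·β ≈ 94.88874, π⊥ = 17+15·β' ≈ 14.11126 ∉ [-0.9, 0.5) ⇒ out
candidate 6: (m,n)=(4,15) → π∥ = 4+15·β ≈ 81.88874, π⊥ = 4+15·β' ≈ 1.11126 ∉ [-0.9, 0.5) ⇒ out
candidate 7: (m,n)=(-3,-14) → π∥ = -3-14·β ≈ -75.69615, π⊥ = -3-14·β' ≈ -0.30385 ∈ [-0.9, 0.5) ⇒ IN Λ
candidate 8: (m,n)=(4,24) → π∥ = 4+24·β ≈ 128.62198, π⊥ = 4+24·β' ≈ -0.62198 ∈ [-0.9, 0.5) ⇒ IN Λ
candidate 9: (m,n)=(4,23) → π∥ = 4+23·β ≈ 123.42940, π⊥ = 4+23·β' ≈ -0.42940 ∈ [-0.9, 0.5) ⇒ IN Λ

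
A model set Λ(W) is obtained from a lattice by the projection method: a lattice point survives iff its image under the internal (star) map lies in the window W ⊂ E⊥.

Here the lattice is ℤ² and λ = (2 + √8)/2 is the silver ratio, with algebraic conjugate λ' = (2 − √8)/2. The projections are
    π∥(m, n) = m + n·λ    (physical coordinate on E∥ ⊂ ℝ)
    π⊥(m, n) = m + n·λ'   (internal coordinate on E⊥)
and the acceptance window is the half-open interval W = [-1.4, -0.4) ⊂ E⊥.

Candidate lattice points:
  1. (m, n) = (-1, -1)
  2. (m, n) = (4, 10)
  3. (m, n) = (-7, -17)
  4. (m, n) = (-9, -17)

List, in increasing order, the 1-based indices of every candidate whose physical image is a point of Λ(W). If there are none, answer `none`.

1

Numerically λ ≈ 2.4142 and λ' = −1/λ ≈ -0.4142.
candidate 1: (m,n)=(-1,-1) → π∥ = -1-1·λ ≈ -3.4142, π⊥ = -1-1·λ' ≈ -0.5858 ∈ [-1.4, -0.4) ⇒ IN Λ
candidate 2: (m,n)=(4,10) → π∥ = 4+10·λ ≈ 28.1421, π⊥ = 4+10·λ' ≈ -0.1421 ∉ [-1.4, -0.4) ⇒ out
candidate 3: (m,n)=(-7,-17) → π∥ = -7-17·λ ≈ -48.0416, π⊥ = -7-17·λ' ≈ 0.0416 ∉ [-1.4, -0.4) ⇒ out
candidate 4: (m,n)=(-9,-17) → π∥ = -9-17·λ ≈ -50.0416, π⊥ = -9-17·λ' ≈ -1.9584 ∉ [-1.4, -0.4) ⇒ out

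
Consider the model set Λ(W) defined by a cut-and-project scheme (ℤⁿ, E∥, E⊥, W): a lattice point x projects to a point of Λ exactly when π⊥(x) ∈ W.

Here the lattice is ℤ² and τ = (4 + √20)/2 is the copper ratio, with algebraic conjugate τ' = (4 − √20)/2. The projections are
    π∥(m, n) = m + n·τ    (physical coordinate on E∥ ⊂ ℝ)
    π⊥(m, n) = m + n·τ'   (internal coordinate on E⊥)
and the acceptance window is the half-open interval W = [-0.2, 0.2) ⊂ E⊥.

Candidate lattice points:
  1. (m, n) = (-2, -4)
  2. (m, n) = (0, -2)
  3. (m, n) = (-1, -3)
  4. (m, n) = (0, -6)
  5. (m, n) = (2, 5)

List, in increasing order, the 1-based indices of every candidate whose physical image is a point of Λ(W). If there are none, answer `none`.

none

Compute τ' = (4−√20)/2 = -0.23607, so π⊥(m,n) = m -0.23607·n.
[1] lift (-2,-4): star map gives -1.05573; window check -0.2 ≤ -1.05573 < 0.2 is false → out
[2] lift (0,-2): star map gives 0.47214; window check -0.2 ≤ 0.47214 < 0.2 is false → out
[3] lift (-1,-3): star map gives -0.29180; window check -0.2 ≤ -0.29180 < 0.2 is false → out
[4] lift (0,-6): star map gives 1.41641; window check -0.2 ≤ 1.41641 < 0.2 is false → out
[5] lift (2,5): star map gives 0.81966; window check -0.2 ≤ 0.81966 < 0.2 is false → out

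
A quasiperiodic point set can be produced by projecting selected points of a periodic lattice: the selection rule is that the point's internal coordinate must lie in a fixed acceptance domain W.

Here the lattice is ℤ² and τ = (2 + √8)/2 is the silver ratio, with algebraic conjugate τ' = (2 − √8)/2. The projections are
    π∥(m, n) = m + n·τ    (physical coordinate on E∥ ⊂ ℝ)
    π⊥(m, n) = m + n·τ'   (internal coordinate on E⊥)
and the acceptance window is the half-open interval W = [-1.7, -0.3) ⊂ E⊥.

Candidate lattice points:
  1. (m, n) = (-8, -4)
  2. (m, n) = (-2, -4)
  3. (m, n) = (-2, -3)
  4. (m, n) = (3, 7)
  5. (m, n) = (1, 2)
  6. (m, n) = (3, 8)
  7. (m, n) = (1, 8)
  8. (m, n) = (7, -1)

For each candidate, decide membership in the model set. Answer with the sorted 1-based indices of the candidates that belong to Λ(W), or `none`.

Compute τ' = (2−√8)/2 = -0.4142, so π⊥(m,n) = m -0.4142·n.
#1 (-8,-4): internal coord -8 + (-4)·τ' = -6.3431; -6.3431 ∉ [-1.7, -0.3) → out
#2 (-2,-4): internal coord -2 + (-4)·τ' = -0.3431; -0.3431 ∈ [-1.7, -0.3) → IN Λ
#3 (-2,-3): internal coord -2 + (-3)·τ' = -0.7574; -0.7574 ∈ [-1.7, -0.3) → IN Λ
#4 (3,7): internal coord 3 + (7)·τ' = +0.1005; +0.1005 ∉ [-1.7, -0.3) → out
#5 (1,2): internal coord 1 + (2)·τ' = +0.1716; +0.1716 ∉ [-1.7, -0.3) → out
#6 (3,8): internal coord 3 + (8)·τ' = -0.3137; -0.3137 ∈ [-1.7, -0.3) → IN Λ
#7 (1,8): internal coord 1 + (8)·τ' = -2.3137; -2.3137 ∉ [-1.7, -0.3) → out
#8 (7,-1): internal coord 7 + (-1)·τ' = +7.4142; +7.4142 ∉ [-1.7, -0.3) → out

2, 3, 6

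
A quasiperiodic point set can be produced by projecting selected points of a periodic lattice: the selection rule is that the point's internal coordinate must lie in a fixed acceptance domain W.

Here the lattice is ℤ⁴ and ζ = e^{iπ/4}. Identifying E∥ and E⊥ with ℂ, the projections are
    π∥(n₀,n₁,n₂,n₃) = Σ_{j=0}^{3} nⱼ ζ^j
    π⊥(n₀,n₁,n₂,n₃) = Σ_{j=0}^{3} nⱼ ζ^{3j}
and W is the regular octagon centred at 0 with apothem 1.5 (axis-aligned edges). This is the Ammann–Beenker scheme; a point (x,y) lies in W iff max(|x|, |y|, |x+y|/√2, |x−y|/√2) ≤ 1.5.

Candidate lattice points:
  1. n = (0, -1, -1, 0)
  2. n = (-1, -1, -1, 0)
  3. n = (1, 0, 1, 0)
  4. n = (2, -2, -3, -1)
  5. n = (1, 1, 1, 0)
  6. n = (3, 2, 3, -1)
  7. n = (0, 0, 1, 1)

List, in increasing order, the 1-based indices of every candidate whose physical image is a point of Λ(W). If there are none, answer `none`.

1, 2, 3, 5, 7

With ζ = e^{iπ/4} the internal vectors are ζ^0,ζ^3,ζ^6,ζ^9.
candidate 1: n = (0, -1, -1, 0) → π⊥ ≈ (+0.7071, +0.2929); max(|x|,|y|,|x±y|/√2) = 0.7071 ≤ 1.5 ⇒ ∈ W
candidate 2: n = (-1, -1, -1, 0) → π⊥ ≈ (-0.2929, +0.2929); max(|x|,|y|,|x±y|/√2) = 0.4142 ≤ 1.5 ⇒ ∈ W
candidate 3: n = (1, 0, 1, 0) → π⊥ ≈ (+1.0000, -1.0000); max(|x|,|y|,|x±y|/√2) = 1.4142 ≤ 1.5 ⇒ ∈ W
candidate 4: n = (2, -2, -3, -1) → π⊥ ≈ (+2.7071, +0.8787); max(|x|,|y|,|x±y|/√2) = 2.7071 > 1.5 ⇒ ∉ W
candidate 5: n = (1, 1, 1, 0) → π⊥ ≈ (+0.2929, -0.2929); max(|x|,|y|,|x±y|/√2) = 0.4142 ≤ 1.5 ⇒ ∈ W
candidate 6: n = (3, 2, 3, -1) → π⊥ ≈ (+0.8787, -2.2929); max(|x|,|y|,|x±y|/√2) = 2.2929 > 1.5 ⇒ ∉ W
candidate 7: n = (0, 0, 1, 1) → π⊥ ≈ (+0.7071, -0.2929); max(|x|,|y|,|x±y|/√2) = 0.7071 ≤ 1.5 ⇒ ∈ W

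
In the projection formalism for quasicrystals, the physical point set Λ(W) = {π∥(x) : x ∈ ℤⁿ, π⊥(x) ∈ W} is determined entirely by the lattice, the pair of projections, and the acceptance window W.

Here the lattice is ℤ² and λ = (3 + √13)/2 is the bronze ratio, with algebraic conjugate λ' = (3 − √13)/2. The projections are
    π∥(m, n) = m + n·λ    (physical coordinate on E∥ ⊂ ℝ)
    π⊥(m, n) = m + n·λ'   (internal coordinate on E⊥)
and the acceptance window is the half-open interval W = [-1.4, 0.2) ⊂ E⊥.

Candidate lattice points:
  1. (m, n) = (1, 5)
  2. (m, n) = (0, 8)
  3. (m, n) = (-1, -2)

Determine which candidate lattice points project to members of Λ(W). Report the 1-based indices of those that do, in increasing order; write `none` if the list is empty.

Numerically λ ≈ 3.302776 and λ' = −1/λ ≈ -0.302776.
candidate 1: (m,n)=(1,5) → π∥ = 1+5·λ ≈ 17.513878, π⊥ = 1+5·λ' ≈ -0.513878 ∈ [-1.4, 0.2) ⇒ IN Λ
candidate 2: (m,n)=(0,8) → π∥ = 0+8·λ ≈ 26.422205, π⊥ = 0+8·λ' ≈ -2.422205 ∉ [-1.4, 0.2) ⇒ out
candidate 3: (m,n)=(-1,-2) → π∥ = -1-2·λ ≈ -7.605551, π⊥ = -1-2·λ' ≈ -0.394449 ∈ [-1.4, 0.2) ⇒ IN Λ

1, 3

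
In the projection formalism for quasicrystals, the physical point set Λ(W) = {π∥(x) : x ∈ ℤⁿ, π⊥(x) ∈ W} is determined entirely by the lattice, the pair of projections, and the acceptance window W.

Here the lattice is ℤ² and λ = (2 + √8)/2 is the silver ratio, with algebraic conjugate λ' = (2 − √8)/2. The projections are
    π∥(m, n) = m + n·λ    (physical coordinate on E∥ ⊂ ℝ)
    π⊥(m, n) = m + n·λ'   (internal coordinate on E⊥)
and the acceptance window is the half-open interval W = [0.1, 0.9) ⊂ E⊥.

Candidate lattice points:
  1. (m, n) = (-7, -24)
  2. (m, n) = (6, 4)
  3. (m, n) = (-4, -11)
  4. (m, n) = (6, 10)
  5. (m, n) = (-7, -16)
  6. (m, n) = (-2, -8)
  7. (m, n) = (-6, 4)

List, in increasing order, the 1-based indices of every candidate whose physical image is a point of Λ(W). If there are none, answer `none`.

λ' = (2−√8)/2 ≈ -0.41421.
[1] lift (-7,-24): star map gives 2.94113; window check 0.1 ≤ 2.94113 < 0.9 is false → out
[2] lift (6,4): star map gives 4.34315; window check 0.1 ≤ 4.34315 < 0.9 is false → out
[3] lift (-4,-11): star map gives 0.55635; window check 0.1 ≤ 0.55635 < 0.9 is true → IN Λ
[4] lift (6,10): star map gives 1.85786; window check 0.1 ≤ 1.85786 < 0.9 is false → out
[5] lift (-7,-16): star map gives -0.37258; window check 0.1 ≤ -0.37258 < 0.9 is false → out
[6] lift (-2,-8): star map gives 1.31371; window check 0.1 ≤ 1.31371 < 0.9 is false → out
[7] lift (-6,4): star map gives -7.65685; window check 0.1 ≤ -7.65685 < 0.9 is false → out

3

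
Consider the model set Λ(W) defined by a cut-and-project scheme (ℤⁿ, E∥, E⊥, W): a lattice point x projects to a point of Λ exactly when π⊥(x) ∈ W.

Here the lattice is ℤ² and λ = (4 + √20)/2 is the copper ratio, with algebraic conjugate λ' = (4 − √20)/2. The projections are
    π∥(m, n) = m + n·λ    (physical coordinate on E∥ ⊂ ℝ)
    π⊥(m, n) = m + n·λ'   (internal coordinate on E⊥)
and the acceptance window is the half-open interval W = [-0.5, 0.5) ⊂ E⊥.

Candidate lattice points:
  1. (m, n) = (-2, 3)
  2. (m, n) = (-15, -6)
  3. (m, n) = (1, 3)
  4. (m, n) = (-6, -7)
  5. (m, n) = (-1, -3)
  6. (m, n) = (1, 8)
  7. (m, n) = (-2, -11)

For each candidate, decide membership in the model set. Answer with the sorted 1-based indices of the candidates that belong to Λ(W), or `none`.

3, 5

Compute λ' = (4−√20)/2 = -0.2361, so π⊥(m,n) = m -0.2361·n.
[1] lift (-2,3): star map gives -2.7082; window check -0.5 ≤ -2.7082 < 0.5 is false → out
[2] lift (-15,-6): star map gives -13.5836; window check -0.5 ≤ -13.5836 < 0.5 is false → out
[3] lift (1,3): star map gives 0.2918; window check -0.5 ≤ 0.2918 < 0.5 is true → IN Λ
[4] lift (-6,-7): star map gives -4.3475; window check -0.5 ≤ -4.3475 < 0.5 is false → out
[5] lift (-1,-3): star map gives -0.2918; window check -0.5 ≤ -0.2918 < 0.5 is true → IN Λ
[6] lift (1,8): star map gives -0.8885; window check -0.5 ≤ -0.8885 < 0.5 is false → out
[7] lift (-2,-11): star map gives 0.5967; window check -0.5 ≤ 0.5967 < 0.5 is false → out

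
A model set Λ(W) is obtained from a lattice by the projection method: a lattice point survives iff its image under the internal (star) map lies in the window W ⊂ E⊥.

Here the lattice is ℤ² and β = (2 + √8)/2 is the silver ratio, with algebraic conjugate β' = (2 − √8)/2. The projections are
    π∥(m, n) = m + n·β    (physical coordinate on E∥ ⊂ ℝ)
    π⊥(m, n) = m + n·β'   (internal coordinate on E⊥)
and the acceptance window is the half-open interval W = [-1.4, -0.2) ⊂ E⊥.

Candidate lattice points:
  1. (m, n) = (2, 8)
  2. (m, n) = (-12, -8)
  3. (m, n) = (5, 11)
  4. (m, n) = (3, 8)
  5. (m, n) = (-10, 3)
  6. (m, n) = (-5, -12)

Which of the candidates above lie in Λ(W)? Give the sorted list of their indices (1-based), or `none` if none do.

Numerically β ≈ 2.414214 and β' = −1/β ≈ -0.414214.
[1] lift (2,8): star map gives -1.313708; window check -1.4 ≤ -1.313708 < -0.2 is true → IN Λ
[2] lift (-12,-8): star map gives -8.686292; window check -1.4 ≤ -8.686292 < -0.2 is false → out
[3] lift (5,11): star map gives 0.443651; window check -1.4 ≤ 0.443651 < -0.2 is false → out
[4] lift (3,8): star map gives -0.313708; window check -1.4 ≤ -0.313708 < -0.2 is true → IN Λ
[5] lift (-10,3): star map gives -11.242641; window check -1.4 ≤ -11.242641 < -0.2 is false → out
[6] lift (-5,-12): star map gives -0.029437; window check -1.4 ≤ -0.029437 < -0.2 is false → out

1, 4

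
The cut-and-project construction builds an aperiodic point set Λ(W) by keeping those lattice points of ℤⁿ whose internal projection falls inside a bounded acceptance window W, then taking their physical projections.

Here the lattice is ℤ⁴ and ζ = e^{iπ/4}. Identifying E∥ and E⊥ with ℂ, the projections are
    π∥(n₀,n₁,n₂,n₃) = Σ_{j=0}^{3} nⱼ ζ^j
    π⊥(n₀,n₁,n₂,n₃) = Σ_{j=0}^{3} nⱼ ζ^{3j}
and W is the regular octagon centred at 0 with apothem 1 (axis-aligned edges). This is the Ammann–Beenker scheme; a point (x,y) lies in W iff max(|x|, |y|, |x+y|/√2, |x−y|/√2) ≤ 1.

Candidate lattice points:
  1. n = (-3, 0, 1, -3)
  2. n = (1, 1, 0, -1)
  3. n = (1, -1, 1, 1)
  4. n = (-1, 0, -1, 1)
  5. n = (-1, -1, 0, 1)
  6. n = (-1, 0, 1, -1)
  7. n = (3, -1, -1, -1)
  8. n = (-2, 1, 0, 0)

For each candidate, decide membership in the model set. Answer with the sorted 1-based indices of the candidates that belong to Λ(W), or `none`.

Internal map: ζ^{3j} for j=0..3 gives (1,0), (−√2/2,√2/2), (0,−1), (√2/2,√2/2).
candidate 1: n = (-3, 0, 1, -3) → π⊥ ≈ (-5.121320, -3.121320); max(|x|,|y|,|x±y|/√2) = 5.828427 > 1 ⇒ ∉ W
candidate 2: n = (1, 1, 0, -1) → π⊥ ≈ (-0.414214, +0.000000); max(|x|,|y|,|x±y|/√2) = 0.414214 ≤ 1 ⇒ ∈ W
candidate 3: n = (1, -1, 1, 1) → π⊥ ≈ (+2.414214, -1.000000); max(|x|,|y|,|x±y|/√2) = 2.414214 > 1 ⇒ ∉ W
candidate 4: n = (-1, 0, -1, 1) → π⊥ ≈ (-0.292893, +1.707107); max(|x|,|y|,|x±y|/√2) = 1.707107 > 1 ⇒ ∉ W
candidate 5: n = (-1, -1, 0, 1) → π⊥ ≈ (+0.414214, +0.000000); max(|x|,|y|,|x±y|/√2) = 0.414214 ≤ 1 ⇒ ∈ W
candidate 6: n = (-1, 0, 1, -1) → π⊥ ≈ (-1.707107, -1.707107); max(|x|,|y|,|x±y|/√2) = 2.414214 > 1 ⇒ ∉ W
candidate 7: n = (3, -1, -1, -1) → π⊥ ≈ (+3.000000, -0.414214); max(|x|,|y|,|x±y|/√2) = 3.000000 > 1 ⇒ ∉ W
candidate 8: n = (-2, 1, 0, 0) → π⊥ ≈ (-2.707107, +0.707107); max(|x|,|y|,|x±y|/√2) = 2.707107 > 1 ⇒ ∉ W

2, 5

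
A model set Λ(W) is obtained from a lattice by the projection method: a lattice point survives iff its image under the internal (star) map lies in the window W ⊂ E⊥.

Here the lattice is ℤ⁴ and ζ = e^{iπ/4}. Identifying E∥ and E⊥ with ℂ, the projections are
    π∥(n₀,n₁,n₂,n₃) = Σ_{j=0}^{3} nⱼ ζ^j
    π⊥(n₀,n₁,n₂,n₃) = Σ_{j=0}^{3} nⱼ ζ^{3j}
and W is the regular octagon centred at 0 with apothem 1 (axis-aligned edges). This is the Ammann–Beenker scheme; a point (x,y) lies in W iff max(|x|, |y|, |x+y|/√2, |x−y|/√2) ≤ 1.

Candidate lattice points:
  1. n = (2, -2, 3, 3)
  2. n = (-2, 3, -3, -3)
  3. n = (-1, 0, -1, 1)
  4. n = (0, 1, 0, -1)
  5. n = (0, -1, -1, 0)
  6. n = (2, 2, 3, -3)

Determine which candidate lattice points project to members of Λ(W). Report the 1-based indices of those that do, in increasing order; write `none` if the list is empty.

With ζ = e^{iπ/4} the internal vectors are ζ^0,ζ^3,ζ^6,ζ^9.
#1 (2, -2, 3, 3): internal (5.5355, -2.2929); octagon support 5.5355 vs apothem 1 → ∉ W
#2 (-2, 3, -3, -3): internal (-6.2426, 3.0000); octagon support 6.5355 vs apothem 1 → ∉ W
#3 (-1, 0, -1, 1): internal (-0.2929, 1.7071); octagon support 1.7071 vs apothem 1 → ∉ W
#4 (0, 1, 0, -1): internal (-1.4142, 0.0000); octagon support 1.4142 vs apothem 1 → ∉ W
#5 (0, -1, -1, 0): internal (0.7071, 0.2929); octagon support 0.7071 vs apothem 1 → ∈ W
#6 (2, 2, 3, -3): internal (-1.5355, -3.7071); octagon support 3.7071 vs apothem 1 → ∉ W

5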